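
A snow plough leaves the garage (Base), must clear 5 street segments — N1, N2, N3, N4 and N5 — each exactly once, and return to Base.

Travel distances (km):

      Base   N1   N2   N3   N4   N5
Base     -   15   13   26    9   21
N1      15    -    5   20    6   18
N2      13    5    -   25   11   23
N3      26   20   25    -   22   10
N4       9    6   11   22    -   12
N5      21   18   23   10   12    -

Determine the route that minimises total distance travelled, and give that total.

Shortest round trip = 69 km.

With 5 stops there are 5!/2 = 60 distinct round trips (a route and its reverse cost the same).
Base - N1 - N2 - N3 - N4 - N5 - Base: 15+5+25+22+12+21 = 100
Base - N1 - N2 - N3 - N5 - N4 - Base: 15+5+25+10+12+9 = 76
Base - N1 - N2 - N4 - N3 - N5 - Base: 15+5+11+22+10+21 = 84
Base - N1 - N2 - N4 - N5 - N3 - Base: 15+5+11+12+10+26 = 79
Base - N1 - N2 - N5 - N3 - N4 - Base: 15+5+23+10+22+9 = 84
Base - N1 - N2 - N5 - N4 - N3 - Base: 15+5+23+12+22+26 = 103
Base - N1 - N3 - N2 - N4 - N5 - Base: 15+20+25+11+12+21 = 104
Base - N1 - N3 - N2 - N5 - N4 - Base: 15+20+25+23+12+9 = 104
Base - N1 - N3 - N4 - N2 - N5 - Base: 15+20+22+11+23+21 = 112
Base - N1 - N3 - N4 - N5 - N2 - Base: 15+20+22+12+23+13 = 105
Base - N1 - N3 - N5 - N2 - N4 - Base: 15+20+10+23+11+9 = 88
Base - N1 - N3 - N5 - N4 - N2 - Base: 15+20+10+12+11+13 = 81
Base - N1 - N4 - N2 - N3 - N5 - Base: 15+6+11+25+10+21 = 88
Base - N1 - N4 - N2 - N5 - N3 - Base: 15+6+11+23+10+26 = 91
… (46 more)
Base - N2 - N1 - N3 - N5 - N4 - Base: 13+5+20+10+12+9 = 69  ← best
The minimum is 69.
One optimal route: Base → N2 → N1 → N3 → N5 → N4 → Base (or its reverse).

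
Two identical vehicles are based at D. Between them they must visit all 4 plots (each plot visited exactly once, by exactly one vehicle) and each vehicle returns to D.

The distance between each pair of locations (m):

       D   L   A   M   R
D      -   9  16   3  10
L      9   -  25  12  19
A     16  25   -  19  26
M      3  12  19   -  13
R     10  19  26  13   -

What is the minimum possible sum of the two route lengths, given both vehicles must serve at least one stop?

There are 2^3 − 1 = 7 ways to divide the 4 stops into two non-empty groups. For each, the best each vehicle can do is its own shortest tour through its group:
  {L} + {A, M, R}: 18 + 58 = 76
  {A} + {L, M, R}: 32 + 44 = 76
  {L, A} + {M, R}: 50 + 26 = 76
  {M} + {L, A, R}: 6 + 70 = 76
  {L, M} + {A, R}: 24 + 52 = 76
  {A, M} + {L, R}: 38 + 38 = 76
  … (7 splits in total)
Best: vehicle 1 D → L → D = 18; vehicle 2 D → A → M → R → D = 58; combined 76.

Minimum combined distance: 76 m.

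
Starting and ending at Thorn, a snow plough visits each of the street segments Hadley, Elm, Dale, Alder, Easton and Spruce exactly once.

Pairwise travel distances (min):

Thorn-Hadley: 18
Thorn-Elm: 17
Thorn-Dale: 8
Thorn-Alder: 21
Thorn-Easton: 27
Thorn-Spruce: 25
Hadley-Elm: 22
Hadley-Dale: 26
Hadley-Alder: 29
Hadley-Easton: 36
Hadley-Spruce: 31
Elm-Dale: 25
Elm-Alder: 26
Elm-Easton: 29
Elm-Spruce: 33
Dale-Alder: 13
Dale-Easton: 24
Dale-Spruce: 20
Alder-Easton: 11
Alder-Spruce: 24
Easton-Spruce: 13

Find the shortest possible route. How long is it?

There are 360 distinct closed tours to check (reversals are equivalent).
Thorn-Hadley-Elm-Dale-Alder-Easton-Spruce-Thorn: 18+22+25+13+11+13+25 = 127
Thorn-Hadley-Elm-Dale-Alder-Spruce-Easton-Thorn: 18+22+25+13+24+13+27 = 142
Thorn-Hadley-Elm-Dale-Easton-Alder-Spruce-Thorn: 18+22+25+24+11+24+25 = 149
Thorn-Hadley-Elm-Dale-Easton-Spruce-Alder-Thorn: 18+22+25+24+13+24+21 = 147
Thorn-Hadley-Elm-Dale-Spruce-Alder-Easton-Thorn: 18+22+25+20+24+11+27 = 147
Thorn-Hadley-Elm-Dale-Spruce-Easton-Alder-Thorn: 18+22+25+20+13+11+21 = 130
Thorn-Hadley-Elm-Alder-Dale-Easton-Spruce-Thorn: 18+22+26+13+24+13+25 = 141
Thorn-Hadley-Elm-Alder-Dale-Spruce-Easton-Thorn: 18+22+26+13+20+13+27 = 139
… (352 more)
Thorn-Elm-Hadley-Spruce-Easton-Alder-Dale-Thorn: 17+22+31+13+11+13+8 = 115  ← best
The minimum is 115.
One optimal route: Thorn → Elm → Hadley → Spruce → Easton → Alder → Dale → Thorn (or its reverse).

Shortest round trip = 115 min.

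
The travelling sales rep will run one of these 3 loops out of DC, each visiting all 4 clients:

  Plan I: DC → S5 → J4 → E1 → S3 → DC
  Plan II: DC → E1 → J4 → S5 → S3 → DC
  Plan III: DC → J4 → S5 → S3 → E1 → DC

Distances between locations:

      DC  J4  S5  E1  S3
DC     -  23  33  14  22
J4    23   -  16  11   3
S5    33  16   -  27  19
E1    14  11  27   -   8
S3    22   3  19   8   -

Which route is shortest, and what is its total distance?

80 — Plan III is the shortest.

Plan I: 33 + 16 + 11 + 8 + 22 = 90
Plan II: 14 + 11 + 16 + 19 + 22 = 82
Plan III: 23 + 16 + 19 + 8 + 14 = 80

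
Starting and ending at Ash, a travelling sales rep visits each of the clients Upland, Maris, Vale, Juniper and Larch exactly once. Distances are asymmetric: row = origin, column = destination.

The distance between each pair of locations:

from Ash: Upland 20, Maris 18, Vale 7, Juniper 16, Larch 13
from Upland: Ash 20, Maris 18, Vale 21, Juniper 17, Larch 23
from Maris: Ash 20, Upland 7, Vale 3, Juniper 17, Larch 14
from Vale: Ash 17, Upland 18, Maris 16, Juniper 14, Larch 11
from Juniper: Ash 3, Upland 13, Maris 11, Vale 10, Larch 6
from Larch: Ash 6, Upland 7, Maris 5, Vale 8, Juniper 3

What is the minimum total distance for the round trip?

Ash → Upland → Maris → Vale → Juniper → Larch → Ash: 20+18+3+14+6+6 = 67
Ash → Upland → Maris → Vale → Larch → Juniper → Ash: 20+18+3+11+3+3 = 58
Ash → Upland → Maris → Juniper → Vale → Larch → Ash: 20+18+17+10+11+6 = 82
Ash → Upland → Maris → Juniper → Larch → Vale → Ash: 20+18+17+6+8+17 = 86
Ash → Upland → Maris → Larch → Vale → Juniper → Ash: 20+18+14+8+14+3 = 77
Ash → Upland → Maris → Larch → Juniper → Vale → Ash: 20+18+14+3+10+17 = 82
Ash → Upland → Vale → Maris → Juniper → Larch → Ash: 20+21+16+17+6+6 = 86
Ash → Upland → Vale → Maris → Larch → Juniper → Ash: 20+21+16+14+3+3 = 77
Ash → Upland → Vale → Juniper → Maris → Larch → Ash: 20+21+14+11+14+6 = 86
Ash → Upland → Vale → Juniper → Larch → Maris → Ash: 20+21+14+6+5+20 = 86
Ash → Upland → Vale → Larch → Maris → Juniper → Ash: 20+21+11+5+17+3 = 77
Ash → Upland → Vale → Larch → Juniper → Maris → Ash: 20+21+11+3+11+20 = 86
Ash → Upland → Juniper → Maris → Vale → Larch → Ash: 20+17+11+3+11+6 = 68
Ash → Upland → Juniper → Maris → Larch → Vale → Ash: 20+17+11+14+8+17 = 87
… (106 more)
Ash → Vale → Larch → Maris → Upland → Juniper → Ash: 7+11+5+7+17+3 = 50  ← best
The minimum is 50.
One optimal route: Ash → Vale → Larch → Maris → Upland → Juniper → Ash.

50 — the shortest possible round trip.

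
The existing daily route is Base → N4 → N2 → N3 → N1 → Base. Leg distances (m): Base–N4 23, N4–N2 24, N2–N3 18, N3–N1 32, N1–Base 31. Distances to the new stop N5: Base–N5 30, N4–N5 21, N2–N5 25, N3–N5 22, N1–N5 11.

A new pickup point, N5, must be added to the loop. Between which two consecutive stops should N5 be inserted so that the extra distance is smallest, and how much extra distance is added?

+1 m — insert N5 between N3 and N1.

Insertion cost between consecutive stops i–j is d(i,N5) + d(N5,j) − d(i,j):
  between Base and N4: 30 + 21 − 23 = 28
  between N4 and N2: 21 + 25 − 24 = 22
  between N2 and N3: 25 + 22 − 18 = 29
  between N3 and N1: 22 + 11 − 32 = 1
  between N1 and Base: 11 + 30 − 31 = 10
Cheapest insertion is between N3 and N1, adding 1.
New total = 128 + 1 = 129.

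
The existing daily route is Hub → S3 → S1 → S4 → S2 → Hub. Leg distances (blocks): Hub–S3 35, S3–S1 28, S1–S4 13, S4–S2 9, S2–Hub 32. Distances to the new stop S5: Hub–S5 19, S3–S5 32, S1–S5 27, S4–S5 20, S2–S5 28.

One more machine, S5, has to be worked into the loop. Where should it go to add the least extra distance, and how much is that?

Insertion cost between consecutive stops i–j is d(i,S5) + d(S5,j) − d(i,j):
  between Hub and S3: 19 + 32 − 35 = 16
  between S3 and S1: 32 + 27 − 28 = 31
  between S1 and S4: 27 + 20 − 13 = 34
  between S4 and S2: 20 + 28 − 9 = 39
  between S2 and Hub: 28 + 19 − 32 = 15
Cheapest insertion is between S2 and Hub, adding 15.
New total = 117 + 15 = 132.

Adding 15 blocks by placing S5 on the S2–Hub leg.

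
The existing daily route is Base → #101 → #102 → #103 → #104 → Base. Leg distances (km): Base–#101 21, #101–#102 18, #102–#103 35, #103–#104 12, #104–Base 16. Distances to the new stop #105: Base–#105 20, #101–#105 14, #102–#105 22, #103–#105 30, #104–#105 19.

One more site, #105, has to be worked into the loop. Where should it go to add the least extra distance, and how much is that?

Insertion cost between consecutive stops i–j is d(i,#105) + d(#105,j) − d(i,j):
  between Base and #101: 20 + 14 − 21 = 13
  between #101 and #102: 14 + 22 − 18 = 18
  between #102 and #103: 22 + 30 − 35 = 17
  between #103 and #104: 30 + 19 − 12 = 37
  between #104 and Base: 19 + 20 − 16 = 23
Cheapest insertion is between Base and #101, adding 13.
New total = 102 + 13 = 115.

+13 km — insert #105 between Base and #101.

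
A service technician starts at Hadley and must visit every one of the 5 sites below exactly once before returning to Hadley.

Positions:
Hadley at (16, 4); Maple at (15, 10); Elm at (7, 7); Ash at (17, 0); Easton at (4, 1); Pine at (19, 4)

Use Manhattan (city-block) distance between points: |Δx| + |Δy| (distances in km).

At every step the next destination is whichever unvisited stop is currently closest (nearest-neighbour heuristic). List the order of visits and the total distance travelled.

From Hadley: distances to unvisited — Pine=3, Ash=5, Maple=7, Elm=12, Easton=15. Nearest is Pine (3).
From Pine: distances to unvisited — Ash=6, Maple=10, Elm=15, Easton=18. Nearest is Ash (6).
From Ash: distances to unvisited — Maple=12, Easton=14, Elm=17. Nearest is Maple (12).
From Maple: distances to unvisited — Elm=11, Easton=20. Nearest is Elm (11).
From Elm: distances to unvisited — Easton=9. Nearest is Easton (9).
Return Easton→Hadley: 15.
Total = 3 + 6 + 12 + 11 + 9 + 15 = 56.

Nearest-neighbour total = 56 km; route Hadley → Pine → Ash → Maple → Elm → Easton → Hadley.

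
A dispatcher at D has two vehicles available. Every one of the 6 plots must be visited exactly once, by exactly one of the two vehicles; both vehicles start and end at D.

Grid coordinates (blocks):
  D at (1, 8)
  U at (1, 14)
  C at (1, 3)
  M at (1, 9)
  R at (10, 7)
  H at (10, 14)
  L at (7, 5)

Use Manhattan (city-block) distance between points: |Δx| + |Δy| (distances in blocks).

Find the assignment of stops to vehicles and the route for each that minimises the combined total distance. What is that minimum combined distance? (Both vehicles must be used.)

Minimum combined distance: 42 blocks.

Try each way of splitting the stops between the two vehicles (each non-empty) and, for each split, find the best tour for each vehicle:
  {U} + {C, M, R, H, L}: 12 + 40 = 52
  {C} + {U, M, R, H, L}: 10 + 36 = 46
  {U, C} + {M, R, H, L}: 22 + 36 = 58
  {M} + {U, C, R, H, L}: 2 + 40 = 42
  {U, M} + {C, R, H, L}: 12 + 40 = 52
  {C, M} + {U, R, H, L}: 12 + 36 = 48
  … (31 splits in total)
Best: vehicle 1 D → M → D = 2; vehicle 2 D → U → H → R → L → C → D = 40; combined 42.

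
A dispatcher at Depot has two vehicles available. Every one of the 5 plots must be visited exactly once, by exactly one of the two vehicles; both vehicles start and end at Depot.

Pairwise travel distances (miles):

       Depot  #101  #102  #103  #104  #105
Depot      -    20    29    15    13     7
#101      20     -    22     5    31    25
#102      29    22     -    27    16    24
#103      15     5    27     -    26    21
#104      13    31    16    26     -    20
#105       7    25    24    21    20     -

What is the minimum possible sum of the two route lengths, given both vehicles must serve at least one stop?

Minimum combined distance: 85 miles.

Try each way of splitting the stops between the two vehicles (each non-empty) and, for each split, find the best tour for each vehicle:
  {#101} + {#102, #103, #104, #105}: 40 + 84 = 124
  {#102} + {#101, #103, #104, #105}: 58 + 76 = 134
  {#101, #102} + {#103, #104, #105}: 71 + 67 = 138
  {#103} + {#101, #102, #104, #105}: 30 + 83 = 113
  {#101, #103} + {#102, #104, #105}: 40 + 60 = 100
  {#102, #103} + {#101, #104, #105}: 71 + 76 = 147
  … (15 splits in total)
  {#101, #102, #103, #104} + {#105}: 71 + 14 = 85  ← best
Best: vehicle 1 Depot → #103 → #101 → #102 → #104 → Depot = 71; vehicle 2 Depot → #105 → Depot = 14; combined 85.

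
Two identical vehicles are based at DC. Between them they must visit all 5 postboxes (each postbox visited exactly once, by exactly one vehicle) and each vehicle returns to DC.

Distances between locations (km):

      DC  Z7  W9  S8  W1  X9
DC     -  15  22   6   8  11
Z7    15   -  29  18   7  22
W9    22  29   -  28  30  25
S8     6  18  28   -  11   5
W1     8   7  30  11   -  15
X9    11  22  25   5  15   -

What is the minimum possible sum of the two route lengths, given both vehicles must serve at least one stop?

88 km — the smallest possible combined total.

Try each way of splitting the stops between the two vehicles (each non-empty) and, for each split, find the best tour for each vehicle:
  {Z7} + {W9, S8, W1, X9}: 30 + 71 = 101
  {W9} + {Z7, S8, W1, X9}: 44 + 48 = 92
  {Z7, W9} + {S8, W1, X9}: 66 + 34 = 100
  {S8} + {Z7, W9, W1, X9}: 12 + 80 = 92
  {Z7, S8} + {W9, W1, X9}: 39 + 70 = 109
  {W9, S8} + {Z7, W1, X9}: 56 + 48 = 104
  … (15 splits in total)
  {Z7, W1} + {W9, S8, X9}: 30 + 58 = 88  ← best
Best: vehicle 1 DC → Z7 → W1 → DC = 30; vehicle 2 DC → W9 → X9 → S8 → DC = 58; combined 88.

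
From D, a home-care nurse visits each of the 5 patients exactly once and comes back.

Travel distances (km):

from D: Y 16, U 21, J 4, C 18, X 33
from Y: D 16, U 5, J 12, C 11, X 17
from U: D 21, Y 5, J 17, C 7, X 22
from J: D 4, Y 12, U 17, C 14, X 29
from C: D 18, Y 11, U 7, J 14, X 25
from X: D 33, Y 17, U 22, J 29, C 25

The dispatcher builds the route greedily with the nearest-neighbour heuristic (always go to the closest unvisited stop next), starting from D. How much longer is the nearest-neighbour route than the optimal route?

D: J=4, Y=16, C=18, U=21, X=33 ⇒ J
J: Y=12, C=14, U=17, X=29 ⇒ Y
Y: U=5, C=11, X=17 ⇒ U
U: C=7, X=22 ⇒ C
C: X=25 ⇒ X
NN route D → J → Y → U → C → X → D costs 86.
Optimal: D → Y → X → U → C → J → D costs 80 (by enumerating all 60 distinct tours).
Excess = 86 − 80 = 6.

Excess over optimum: 6 km.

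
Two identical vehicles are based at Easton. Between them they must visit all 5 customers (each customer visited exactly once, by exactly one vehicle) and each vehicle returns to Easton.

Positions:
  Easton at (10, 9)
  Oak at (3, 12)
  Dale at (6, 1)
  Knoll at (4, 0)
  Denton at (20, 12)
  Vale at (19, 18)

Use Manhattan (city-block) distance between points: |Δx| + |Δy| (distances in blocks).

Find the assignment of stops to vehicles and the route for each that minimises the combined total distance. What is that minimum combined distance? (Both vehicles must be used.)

There are 2^4 − 1 = 15 ways to divide the 5 stops into two non-empty groups. For each, the best each vehicle can do is its own shortest tour through its group:
  {Oak} + {Dale, Knoll, Denton, Vale}: 20 + 68 = 88
  {Dale} + {Oak, Knoll, Denton, Vale}: 24 + 70 = 94
  {Oak, Dale} + {Knoll, Denton, Vale}: 36 + 68 = 104
  {Knoll} + {Oak, Dale, Denton, Vale}: 30 + 68 = 98
  {Oak, Knoll} + {Dale, Denton, Vale}: 38 + 62 = 100
  {Dale, Knoll} + {Oak, Denton, Vale}: 30 + 52 = 82
  … (15 splits in total)
  {Oak, Dale, Knoll} + {Denton, Vale}: 38 + 38 = 76  ← best
Best: vehicle 1 Easton → Oak → Knoll → Dale → Easton = 38; vehicle 2 Easton → Denton → Vale → Easton = 38; combined 76.

76 blocks — the smallest possible combined total.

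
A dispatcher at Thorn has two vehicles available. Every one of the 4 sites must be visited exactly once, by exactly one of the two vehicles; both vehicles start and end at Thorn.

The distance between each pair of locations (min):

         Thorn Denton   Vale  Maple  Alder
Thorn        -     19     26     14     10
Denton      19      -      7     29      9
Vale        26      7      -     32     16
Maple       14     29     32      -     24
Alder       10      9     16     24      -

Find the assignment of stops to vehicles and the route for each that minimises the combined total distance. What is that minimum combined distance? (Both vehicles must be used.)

Minimum combined distance: 80 min.

Try each way of splitting the stops between the two vehicles (each non-empty) and, for each split, find the best tour for each vehicle:
  {Denton} + {Vale, Maple, Alder}: 38 + 72 = 110
  {Vale} + {Denton, Maple, Alder}: 52 + 62 = 114
  {Denton, Vale} + {Maple, Alder}: 52 + 48 = 100
  {Maple} + {Denton, Vale, Alder}: 28 + 52 = 80
  {Denton, Maple} + {Vale, Alder}: 62 + 52 = 114
  {Vale, Maple} + {Denton, Alder}: 72 + 38 = 110
  … (7 splits in total)
Best: vehicle 1 Thorn → Maple → Thorn = 28; vehicle 2 Thorn → Denton → Vale → Alder → Thorn = 52; combined 80.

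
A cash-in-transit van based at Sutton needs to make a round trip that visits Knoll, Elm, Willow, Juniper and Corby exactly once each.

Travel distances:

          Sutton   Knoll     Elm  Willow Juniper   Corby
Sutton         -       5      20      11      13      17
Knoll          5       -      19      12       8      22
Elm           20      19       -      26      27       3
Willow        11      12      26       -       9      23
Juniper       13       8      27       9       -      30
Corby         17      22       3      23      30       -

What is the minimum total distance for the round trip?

Sutton → Knoll → Elm → Willow → Juniper → Corby → Sutton: 5+19+26+9+30+17 = 106
Sutton → Knoll → Elm → Willow → Corby → Juniper → Sutton: 5+19+26+23+30+13 = 116
Sutton → Knoll → Elm → Juniper → Willow → Corby → Sutton: 5+19+27+9+23+17 = 100
Sutton → Knoll → Elm → Juniper → Corby → Willow → Sutton: 5+19+27+30+23+11 = 115
Sutton → Knoll → Elm → Corby → Willow → Juniper → Sutton: 5+19+3+23+9+13 = 72
Sutton → Knoll → Elm → Corby → Juniper → Willow → Sutton: 5+19+3+30+9+11 = 77
Sutton → Knoll → Willow → Elm → Juniper → Corby → Sutton: 5+12+26+27+30+17 = 117
Sutton → Knoll → Willow → Elm → Corby → Juniper → Sutton: 5+12+26+3+30+13 = 89
Sutton → Knoll → Willow → Juniper → Elm → Corby → Sutton: 5+12+9+27+3+17 = 73
Sutton → Knoll → Willow → Juniper → Corby → Elm → Sutton: 5+12+9+30+3+20 = 79
Sutton → Knoll → Willow → Corby → Elm → Juniper → Sutton: 5+12+23+3+27+13 = 83
Sutton → Knoll → Willow → Corby → Juniper → Elm → Sutton: 5+12+23+30+27+20 = 117
Sutton → Knoll → Juniper → Elm → Willow → Corby → Sutton: 5+8+27+26+23+17 = 106
Sutton → Knoll → Juniper → Elm → Corby → Willow → Sutton: 5+8+27+3+23+11 = 77
… (46 more)
Sutton → Willow → Juniper → Knoll → Elm → Corby → Sutton: 11+9+8+19+3+17 = 67  ← best
The minimum is 67.
One optimal route: Sutton → Willow → Juniper → Knoll → Elm → Corby → Sutton (or its reverse).

67 — the shortest possible round trip.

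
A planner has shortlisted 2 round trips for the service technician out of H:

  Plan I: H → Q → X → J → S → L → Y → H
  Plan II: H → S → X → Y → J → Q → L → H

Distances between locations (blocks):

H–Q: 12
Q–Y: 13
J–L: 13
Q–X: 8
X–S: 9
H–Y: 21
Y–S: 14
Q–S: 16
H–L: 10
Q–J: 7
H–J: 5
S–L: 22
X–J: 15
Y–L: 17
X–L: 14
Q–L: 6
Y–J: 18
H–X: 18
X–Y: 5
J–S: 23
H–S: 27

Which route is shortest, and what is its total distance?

82 blocks — Plan II is the shortest.

Plan I: 12 + 8 + 15 + 23 + 22 + 17 + 21 = 118
Plan II: 27 + 9 + 5 + 18 + 7 + 6 + 10 = 82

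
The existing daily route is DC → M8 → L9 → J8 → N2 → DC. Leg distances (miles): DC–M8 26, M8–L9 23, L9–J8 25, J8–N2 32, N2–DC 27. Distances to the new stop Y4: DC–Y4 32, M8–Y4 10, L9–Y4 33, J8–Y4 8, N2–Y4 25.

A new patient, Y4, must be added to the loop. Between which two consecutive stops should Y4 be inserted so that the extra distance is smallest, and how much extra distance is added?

Adding 1 miles by placing Y4 on the J8–N2 leg.

Insertion cost between consecutive stops i–j is d(i,Y4) + d(Y4,j) − d(i,j):
  between DC and M8: 32 + 10 − 26 = 16
  between M8 and L9: 10 + 33 − 23 = 20
  between L9 and J8: 33 + 8 − 25 = 16
  between J8 and N2: 8 + 25 − 32 = 1
  between N2 and DC: 25 + 32 − 27 = 30
Cheapest insertion is between J8 and N2, adding 1.
New total = 133 + 1 = 134.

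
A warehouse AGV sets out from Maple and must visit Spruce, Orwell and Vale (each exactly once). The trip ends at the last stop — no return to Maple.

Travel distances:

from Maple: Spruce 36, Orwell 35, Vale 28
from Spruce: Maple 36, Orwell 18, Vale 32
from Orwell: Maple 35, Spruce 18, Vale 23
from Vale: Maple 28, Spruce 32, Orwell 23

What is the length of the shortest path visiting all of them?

There are 3! = 6 possible orderings.
Maple → Spruce → Orwell → Vale: 36+18+23 = 77
Maple → Spruce → Vale → Orwell: 36+32+23 = 91
Maple → Orwell → Spruce → Vale: 35+18+32 = 85
Maple → Orwell → Vale → Spruce: 35+23+32 = 90
Maple → Vale → Spruce → Orwell: 28+32+18 = 78
Maple → Vale → Orwell → Spruce: 28+23+18 = 69
The minimum is 69.
One shortest path: Maple → Vale → Orwell → Spruce.

Minimum one-way distance = 69.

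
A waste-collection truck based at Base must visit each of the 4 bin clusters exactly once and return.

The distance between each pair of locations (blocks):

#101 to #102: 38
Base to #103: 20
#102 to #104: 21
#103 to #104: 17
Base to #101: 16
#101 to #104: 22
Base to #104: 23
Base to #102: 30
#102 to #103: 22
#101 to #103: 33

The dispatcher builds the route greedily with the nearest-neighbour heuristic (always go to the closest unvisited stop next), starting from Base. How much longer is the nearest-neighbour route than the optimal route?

6 blocks longer than the optimal tour.

Base: #101=16, #103=20, #104=23, #102=30 ⇒ #101
#101: #104=22, #103=33, #102=38 ⇒ #104
#104: #103=17, #102=21 ⇒ #103
#103: #102=22 ⇒ #102
NN route Base → #101 → #104 → #103 → #102 → Base costs 107.
Optimal: Base → #101 → #104 → #102 → #103 → Base costs 101 (by enumerating all 12 distinct tours).
Excess = 107 − 101 = 6.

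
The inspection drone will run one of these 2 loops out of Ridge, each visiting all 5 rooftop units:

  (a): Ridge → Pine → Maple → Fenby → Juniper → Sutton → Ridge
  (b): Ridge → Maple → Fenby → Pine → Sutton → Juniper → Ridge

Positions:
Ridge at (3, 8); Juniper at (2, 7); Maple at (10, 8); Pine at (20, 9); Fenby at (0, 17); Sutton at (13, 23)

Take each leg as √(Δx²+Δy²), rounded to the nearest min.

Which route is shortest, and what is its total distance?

Shortest is (b), total 78 min.

(a): 17 + 10 + 13 + 10 + 19 + 18 = 87
(b): 7 + 13 + 22 + 16 + 19 + 1 = 78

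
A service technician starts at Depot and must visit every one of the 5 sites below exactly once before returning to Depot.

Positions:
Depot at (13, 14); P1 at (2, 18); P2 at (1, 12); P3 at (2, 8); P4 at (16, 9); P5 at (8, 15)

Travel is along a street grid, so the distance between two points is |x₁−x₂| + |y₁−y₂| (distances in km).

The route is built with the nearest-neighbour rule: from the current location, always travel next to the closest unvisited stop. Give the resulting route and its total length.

At Depot the remaining stops are P5 6, P4 8, P2 14, P1 15, P3 17; go to P5.
At P5 the remaining stops are P1 9, P2 10, P3 13, P4 14; go to P1.
At P1 the remaining stops are P2 7, P3 10, P4 23; go to P2.
At P2 the remaining stops are P3 5, P4 18; go to P3.
At P3 the remaining stops are P4 15; go to P4.
Return P4→Depot: 8.
Total = 6 + 9 + 7 + 5 + 15 + 8 = 50.

50 km along Depot → P5 → P1 → P2 → P3 → P4 → Depot.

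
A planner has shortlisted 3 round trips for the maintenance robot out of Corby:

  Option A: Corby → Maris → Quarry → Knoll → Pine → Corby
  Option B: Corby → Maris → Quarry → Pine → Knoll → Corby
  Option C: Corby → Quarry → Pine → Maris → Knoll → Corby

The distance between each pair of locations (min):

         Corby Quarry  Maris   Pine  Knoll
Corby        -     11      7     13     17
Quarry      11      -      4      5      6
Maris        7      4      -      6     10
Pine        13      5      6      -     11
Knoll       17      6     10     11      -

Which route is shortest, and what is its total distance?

Option A: 7 + 4 + 6 + 11 + 13 = 41
Option B: 7 + 4 + 5 + 11 + 17 = 44
Option C: 11 + 5 + 6 + 10 + 17 = 49

Shortest is Option A, total 41 min.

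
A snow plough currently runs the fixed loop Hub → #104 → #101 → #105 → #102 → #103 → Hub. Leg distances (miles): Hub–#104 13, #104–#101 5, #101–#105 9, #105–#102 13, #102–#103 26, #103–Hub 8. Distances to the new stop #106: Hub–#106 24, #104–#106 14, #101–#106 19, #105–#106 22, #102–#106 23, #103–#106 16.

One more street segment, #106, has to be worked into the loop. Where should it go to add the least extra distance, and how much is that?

+13 miles — insert #106 between #102 and #103.

Insertion cost between consecutive stops i–j is d(i,#106) + d(#106,j) − d(i,j):
  between Hub and #104: 24 + 14 − 13 = 25
  between #104 and #101: 14 + 19 − 5 = 28
  between #101 and #105: 19 + 22 − 9 = 32
  between #105 and #102: 22 + 23 − 13 = 32
  between #102 and #103: 23 + 16 − 26 = 13
  between #103 and Hub: 16 + 24 − 8 = 32
Cheapest insertion is between #102 and #103, adding 13.
New total = 74 + 13 = 87.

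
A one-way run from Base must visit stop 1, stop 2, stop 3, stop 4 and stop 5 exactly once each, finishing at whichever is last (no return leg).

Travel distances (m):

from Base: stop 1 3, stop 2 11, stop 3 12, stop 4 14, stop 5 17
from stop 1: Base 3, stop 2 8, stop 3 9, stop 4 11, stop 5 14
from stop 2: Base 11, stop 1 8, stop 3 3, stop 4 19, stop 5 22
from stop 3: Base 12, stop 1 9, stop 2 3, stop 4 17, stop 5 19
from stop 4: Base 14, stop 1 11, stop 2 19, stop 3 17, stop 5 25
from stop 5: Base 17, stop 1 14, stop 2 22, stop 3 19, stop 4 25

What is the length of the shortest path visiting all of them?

Shortest open route: 55 m.

There are 5! = 120 possible orderings.
Base→stop 1→stop 2→stop 3→stop 4→stop 5: 3+8+3+17+25 = 56
Base→stop 1→stop 2→stop 3→stop 5→stop 4: 3+8+3+19+25 = 58
Base→stop 1→stop 2→stop 4→stop 3→stop 5: 3+8+19+17+19 = 66
Base→stop 1→stop 2→stop 4→stop 5→stop 3: 3+8+19+25+19 = 74
Base→stop 1→stop 2→stop 5→stop 3→stop 4: 3+8+22+19+17 = 69
Base→stop 1→stop 2→stop 5→stop 4→stop 3: 3+8+22+25+17 = 75
Base→stop 1→stop 3→stop 2→stop 4→stop 5: 3+9+3+19+25 = 59
Base→stop 1→stop 3→stop 2→stop 5→stop 4: 3+9+3+22+25 = 62
Base→stop 1→stop 3→stop 4→stop 2→stop 5: 3+9+17+19+22 = 70
Base→stop 1→stop 3→stop 4→stop 5→stop 2: 3+9+17+25+22 = 76
Base→stop 1→stop 3→stop 5→stop 2→stop 4: 3+9+19+22+19 = 72
Base→stop 1→stop 3→stop 5→stop 4→stop 2: 3+9+19+25+19 = 75
Base→stop 1→stop 4→stop 2→stop 3→stop 5: 3+11+19+3+19 = 55
Base→stop 1→stop 4→stop 2→stop 5→stop 3: 3+11+19+22+19 = 74
… (106 more)
The minimum is 55.
One shortest path: Base → stop 1 → stop 4 → stop 2 → stop 3 → stop 5.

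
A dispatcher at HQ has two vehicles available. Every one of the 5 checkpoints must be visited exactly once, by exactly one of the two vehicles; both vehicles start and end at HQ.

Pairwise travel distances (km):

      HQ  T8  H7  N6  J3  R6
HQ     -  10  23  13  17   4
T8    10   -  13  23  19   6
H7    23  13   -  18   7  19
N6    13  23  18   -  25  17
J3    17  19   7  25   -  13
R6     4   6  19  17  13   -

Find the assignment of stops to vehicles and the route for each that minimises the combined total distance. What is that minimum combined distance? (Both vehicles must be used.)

Try each way of splitting the stops between the two vehicles (each non-empty) and, for each split, find the best tour for each vehicle:
  {T8} + {H7, N6, J3, R6}: 20 + 55 = 75
  {H7} + {T8, N6, J3, R6}: 46 + 67 = 113
  {T8, H7} + {N6, J3, R6}: 46 + 55 = 101
  {N6} + {T8, H7, J3, R6}: 26 + 47 = 73
  {T8, N6} + {H7, J3, R6}: 46 + 47 = 93
  {H7, N6} + {T8, J3, R6}: 54 + 46 = 100
  … (15 splits in total)
Best: vehicle 1 HQ → N6 → HQ = 26; vehicle 2 HQ → T8 → H7 → J3 → R6 → HQ = 47; combined 73.

73 km — the smallest possible combined total.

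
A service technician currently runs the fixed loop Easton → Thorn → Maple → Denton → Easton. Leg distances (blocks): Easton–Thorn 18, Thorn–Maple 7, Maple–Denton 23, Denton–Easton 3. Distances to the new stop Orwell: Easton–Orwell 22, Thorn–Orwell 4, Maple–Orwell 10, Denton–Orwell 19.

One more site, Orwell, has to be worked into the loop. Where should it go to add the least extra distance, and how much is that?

Insertion cost between consecutive stops i–j is d(i,Orwell) + d(Orwell,j) − d(i,j):
  between Easton and Thorn: 22 + 4 − 18 = 8
  between Thorn and Maple: 4 + 10 − 7 = 7
  between Maple and Denton: 10 + 19 − 23 = 6
  between Denton and Easton: 19 + 22 − 3 = 38
Cheapest insertion is between Maple and Denton, adding 6.
New total = 51 + 6 = 57.

Minimum extra distance: 6 blocks, inserting Orwell between Maple and Denton.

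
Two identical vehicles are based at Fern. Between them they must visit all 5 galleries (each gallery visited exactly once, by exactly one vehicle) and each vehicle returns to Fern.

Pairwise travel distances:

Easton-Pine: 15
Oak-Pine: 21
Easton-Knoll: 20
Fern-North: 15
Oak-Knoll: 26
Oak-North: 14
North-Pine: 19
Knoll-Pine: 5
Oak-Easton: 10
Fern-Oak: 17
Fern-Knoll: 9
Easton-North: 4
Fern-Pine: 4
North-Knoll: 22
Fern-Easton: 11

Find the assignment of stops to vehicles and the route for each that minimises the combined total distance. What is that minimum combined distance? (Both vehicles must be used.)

Try each way of splitting the stops between the two vehicles (each non-empty) and, for each split, find the best tour for each vehicle:
  {Oak} + {Easton, North, Knoll, Pine}: 34 + 46 = 80
  {Easton} + {Oak, North, Knoll, Pine}: 22 + 62 = 84
  {Oak, Easton} + {North, Knoll, Pine}: 38 + 46 = 84
  {North} + {Oak, Easton, Knoll, Pine}: 30 + 56 = 86
  {Oak, North} + {Easton, Knoll, Pine}: 46 + 40 = 86
  {Easton, North} + {Oak, Knoll, Pine}: 30 + 52 = 82
  … (15 splits in total)
  {Oak, Easton, North} + {Knoll, Pine}: 46 + 18 = 64  ← best
Best: vehicle 1 Fern → Oak → Easton → North → Fern = 46; vehicle 2 Fern → Knoll → Pine → Fern = 18; combined 64.

Minimum combined distance: 64.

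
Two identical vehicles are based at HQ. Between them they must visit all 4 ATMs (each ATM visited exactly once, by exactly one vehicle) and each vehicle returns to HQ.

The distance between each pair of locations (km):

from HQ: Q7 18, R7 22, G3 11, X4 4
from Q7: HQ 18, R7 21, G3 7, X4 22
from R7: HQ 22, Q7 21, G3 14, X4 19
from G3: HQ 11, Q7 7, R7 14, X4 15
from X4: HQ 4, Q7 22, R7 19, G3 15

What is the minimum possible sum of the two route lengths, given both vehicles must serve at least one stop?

Minimum combined distance: 69 km.

There are 2^3 − 1 = 7 ways to divide the 4 stops into two non-empty groups. For each, the best each vehicle can do is its own shortest tour through its group:
  {Q7} + {R7, G3, X4}: 36 + 48 = 84
  {R7} + {Q7, G3, X4}: 44 + 44 = 88
  {Q7, R7} + {G3, X4}: 61 + 30 = 91
  {G3} + {Q7, R7, X4}: 22 + 62 = 84
  {Q7, G3} + {R7, X4}: 36 + 45 = 81
  {R7, G3} + {Q7, X4}: 47 + 44 = 91
  … (7 splits in total)
  {Q7, R7, G3} + {X4}: 61 + 8 = 69  ← best
Best: vehicle 1 HQ → Q7 → G3 → R7 → HQ = 61; vehicle 2 HQ → X4 → HQ = 8; combined 69.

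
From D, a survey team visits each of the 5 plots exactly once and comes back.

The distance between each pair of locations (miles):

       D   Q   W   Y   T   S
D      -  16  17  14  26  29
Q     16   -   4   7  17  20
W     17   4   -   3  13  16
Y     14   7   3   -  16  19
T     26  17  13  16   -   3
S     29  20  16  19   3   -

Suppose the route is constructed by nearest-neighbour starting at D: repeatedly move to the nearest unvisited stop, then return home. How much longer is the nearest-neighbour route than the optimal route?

From D: Y=14, Q=16, W=17, T=26, S=29 → choose Y (14).
From Y: W=3, Q=7, T=16, S=19 → choose W (3).
From W: Q=4, T=13, S=16 → choose Q (4).
From Q: T=17, S=20 → choose T (17).
From T: S=3 → choose S (3).
NN route D → Y → W → Q → T → S → D costs 70.
Optimal: D → Q → W → T → S → Y → D costs 69 (by enumerating all 60 distinct tours).
Excess = 70 − 69 = 1.

Excess over optimum: 1 miles.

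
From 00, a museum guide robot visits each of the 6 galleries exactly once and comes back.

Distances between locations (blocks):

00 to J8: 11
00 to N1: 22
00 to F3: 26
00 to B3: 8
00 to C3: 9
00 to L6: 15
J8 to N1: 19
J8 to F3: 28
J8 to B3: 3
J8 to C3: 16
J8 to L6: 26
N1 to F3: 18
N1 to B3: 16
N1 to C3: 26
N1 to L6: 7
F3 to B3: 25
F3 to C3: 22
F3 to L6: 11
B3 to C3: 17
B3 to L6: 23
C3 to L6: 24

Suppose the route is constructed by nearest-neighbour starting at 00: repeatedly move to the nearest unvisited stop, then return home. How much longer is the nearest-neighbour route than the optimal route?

Excess over optimum: 10 blocks.

00: B3=8, C3=9, J8=11, L6=15, N1=22, F3=26 ⇒ B3
B3: J8=3, N1=16, C3=17, L6=23, F3=25 ⇒ J8
J8: C3=16, N1=19, L6=26, F3=28 ⇒ C3
C3: F3=22, L6=24, N1=26 ⇒ F3
F3: L6=11, N1=18 ⇒ L6
L6: N1=7 ⇒ N1
NN route 00 → B3 → J8 → C3 → F3 → L6 → N1 → 00 costs 89.
Optimal: 00 → J8 → B3 → N1 → L6 → F3 → C3 → 00 costs 79 (by enumerating all 360 distinct tours).
Excess = 89 − 79 = 10.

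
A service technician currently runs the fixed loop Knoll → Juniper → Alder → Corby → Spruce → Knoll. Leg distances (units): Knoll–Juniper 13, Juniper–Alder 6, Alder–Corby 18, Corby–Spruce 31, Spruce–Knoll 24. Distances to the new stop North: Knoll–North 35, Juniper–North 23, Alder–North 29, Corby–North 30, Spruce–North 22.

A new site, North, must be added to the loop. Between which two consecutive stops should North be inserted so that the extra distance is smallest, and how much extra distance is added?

Minimum extra distance: 21, inserting North between Corby and Spruce.

Insertion cost between consecutive stops i–j is d(i,North) + d(North,j) − d(i,j):
  between Knoll and Juniper: 35 + 23 − 13 = 45
  between Juniper and Alder: 23 + 29 − 6 = 46
  between Alder and Corby: 29 + 30 − 18 = 41
  between Corby and Spruce: 30 + 22 − 31 = 21
  between Spruce and Knoll: 22 + 35 − 24 = 33
Cheapest insertion is between Corby and Spruce, adding 21.
New total = 92 + 21 = 113.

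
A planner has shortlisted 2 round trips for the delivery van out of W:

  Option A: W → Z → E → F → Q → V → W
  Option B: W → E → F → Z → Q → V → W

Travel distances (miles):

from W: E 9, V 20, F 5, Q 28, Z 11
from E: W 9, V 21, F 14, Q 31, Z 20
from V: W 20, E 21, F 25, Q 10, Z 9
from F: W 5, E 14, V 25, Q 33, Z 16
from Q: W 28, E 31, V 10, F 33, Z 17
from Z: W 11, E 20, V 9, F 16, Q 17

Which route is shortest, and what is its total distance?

86 miles — Option B is the shortest.

Option A: 11 + 20 + 14 + 33 + 10 + 20 = 108
Option B: 9 + 14 + 16 + 17 + 10 + 20 = 86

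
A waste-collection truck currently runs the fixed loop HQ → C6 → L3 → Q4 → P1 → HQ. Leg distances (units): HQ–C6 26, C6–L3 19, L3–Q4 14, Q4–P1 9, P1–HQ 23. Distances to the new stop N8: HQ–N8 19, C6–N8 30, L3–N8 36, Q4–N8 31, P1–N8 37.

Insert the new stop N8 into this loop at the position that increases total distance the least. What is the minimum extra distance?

Insertion cost between consecutive stops i–j is d(i,N8) + d(N8,j) − d(i,j):
  between HQ and C6: 19 + 30 − 26 = 23
  between C6 and L3: 30 + 36 − 19 = 47
  between L3 and Q4: 36 + 31 − 14 = 53
  between Q4 and P1: 31 + 37 − 9 = 59
  between P1 and HQ: 37 + 19 − 23 = 33
Cheapest insertion is between HQ and C6, adding 23.
New total = 91 + 23 = 114.

Adding 23 by placing N8 on the HQ–C6 leg.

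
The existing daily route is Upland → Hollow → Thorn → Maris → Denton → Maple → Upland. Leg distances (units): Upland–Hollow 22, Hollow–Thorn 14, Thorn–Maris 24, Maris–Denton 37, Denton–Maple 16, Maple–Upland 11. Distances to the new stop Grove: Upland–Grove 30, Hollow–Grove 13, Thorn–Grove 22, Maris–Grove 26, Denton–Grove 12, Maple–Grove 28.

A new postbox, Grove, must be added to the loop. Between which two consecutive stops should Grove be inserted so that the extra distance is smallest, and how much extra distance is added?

Minimum extra distance: 1, inserting Grove between Maris and Denton.

Insertion cost between consecutive stops i–j is d(i,Grove) + d(Grove,j) − d(i,j):
  between Upland and Hollow: 30 + 13 − 22 = 21
  between Hollow and Thorn: 13 + 22 − 14 = 21
  between Thorn and Maris: 22 + 26 − 24 = 24
  between Maris and Denton: 26 + 12 − 37 = 1
  between Denton and Maple: 12 + 28 − 16 = 24
  between Maple and Upland: 28 + 30 − 11 = 47
Cheapest insertion is between Maris and Denton, adding 1.
New total = 124 + 1 = 125.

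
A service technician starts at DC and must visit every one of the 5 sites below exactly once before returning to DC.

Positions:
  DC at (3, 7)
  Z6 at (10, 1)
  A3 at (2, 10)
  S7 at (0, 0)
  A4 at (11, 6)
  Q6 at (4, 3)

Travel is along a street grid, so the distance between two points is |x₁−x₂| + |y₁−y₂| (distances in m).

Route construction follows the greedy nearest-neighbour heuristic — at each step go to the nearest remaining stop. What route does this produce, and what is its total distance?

From DC: distances to unvisited — A3=4, Q6=5, A4=9, S7=10, Z6=13. Nearest is A3 (4).
From A3: distances to unvisited — Q6=9, S7=12, A4=13, Z6=17. Nearest is Q6 (9).
From Q6: distances to unvisited — S7=7, Z6=8, A4=10. Nearest is S7 (7).
From S7: distances to unvisited — Z6=11, A4=17. Nearest is Z6 (11).
From Z6: distances to unvisited — A4=6. Nearest is A4 (6).
Return A4→DC: 9.
Total = 4 + 9 + 7 + 11 + 6 + 9 = 46.

46 m along DC → A3 → Q6 → S7 → Z6 → A4 → DC.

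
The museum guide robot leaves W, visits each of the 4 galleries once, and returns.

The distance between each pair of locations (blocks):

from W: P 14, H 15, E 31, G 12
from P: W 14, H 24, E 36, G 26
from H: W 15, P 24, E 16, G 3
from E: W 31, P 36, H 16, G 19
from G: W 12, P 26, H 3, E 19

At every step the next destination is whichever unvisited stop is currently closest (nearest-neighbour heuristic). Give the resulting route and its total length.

W → [G:12 / P:14 / H:15 / E:31] → G (12)
G → [H:3 / E:19 / P:26] → H (3)
H → [E:16 / P:24] → E (16)
E → [P:36] → P (36)
Return P→W: 14.
Total = 12 + 3 + 16 + 36 + 14 = 81.

Total distance 81 blocks via the nearest-neighbour route W → G → H → E → P → W.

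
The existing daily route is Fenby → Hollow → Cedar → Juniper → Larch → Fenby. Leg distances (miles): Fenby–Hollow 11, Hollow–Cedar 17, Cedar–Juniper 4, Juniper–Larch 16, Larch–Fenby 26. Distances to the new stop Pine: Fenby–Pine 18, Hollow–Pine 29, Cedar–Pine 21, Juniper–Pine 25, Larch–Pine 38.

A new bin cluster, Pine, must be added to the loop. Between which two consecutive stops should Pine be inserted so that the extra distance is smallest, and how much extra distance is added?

Insertion cost between consecutive stops i–j is d(i,Pine) + d(Pine,j) − d(i,j):
  between Fenby and Hollow: 18 + 29 − 11 = 36
  between Hollow and Cedar: 29 + 21 − 17 = 33
  between Cedar and Juniper: 21 + 25 − 4 = 42
  between Juniper and Larch: 25 + 38 − 16 = 47
  between Larch and Fenby: 38 + 18 − 26 = 30
Cheapest insertion is between Larch and Fenby, adding 30.
New total = 74 + 30 = 104.

Adding 30 miles by placing Pine on the Larch–Fenby leg.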